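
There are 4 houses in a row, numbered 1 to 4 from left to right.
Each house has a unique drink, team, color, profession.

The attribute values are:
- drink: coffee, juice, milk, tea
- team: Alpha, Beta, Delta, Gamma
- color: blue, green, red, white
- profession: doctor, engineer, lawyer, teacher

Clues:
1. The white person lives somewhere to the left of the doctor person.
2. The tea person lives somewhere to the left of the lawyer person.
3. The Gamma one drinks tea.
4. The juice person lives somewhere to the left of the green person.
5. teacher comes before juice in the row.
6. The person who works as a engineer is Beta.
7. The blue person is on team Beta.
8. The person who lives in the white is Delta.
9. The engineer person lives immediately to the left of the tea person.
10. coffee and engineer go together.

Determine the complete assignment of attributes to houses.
Solution:

House | Drink | Team | Color | Profession
-----------------------------------------
  1   | coffee | Beta | blue | engineer
  2   | tea | Gamma | red | teacher
  3   | juice | Delta | white | lawyer
  4   | milk | Alpha | green | doctor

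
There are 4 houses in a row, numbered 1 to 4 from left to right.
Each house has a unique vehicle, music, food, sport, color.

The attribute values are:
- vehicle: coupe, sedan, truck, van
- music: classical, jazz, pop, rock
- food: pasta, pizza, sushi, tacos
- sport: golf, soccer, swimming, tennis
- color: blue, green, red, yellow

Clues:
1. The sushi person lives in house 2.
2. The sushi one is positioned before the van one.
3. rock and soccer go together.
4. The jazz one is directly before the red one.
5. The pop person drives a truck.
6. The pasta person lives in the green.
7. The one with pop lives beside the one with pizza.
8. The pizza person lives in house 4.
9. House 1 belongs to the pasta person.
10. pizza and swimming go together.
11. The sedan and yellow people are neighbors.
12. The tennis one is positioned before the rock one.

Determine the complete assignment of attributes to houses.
Solution:

House | Vehicle | Music | Food | Sport | Color
----------------------------------------------
  1   | coupe | jazz | pasta | tennis | green
  2   | sedan | rock | sushi | soccer | red
  3   | truck | pop | tacos | golf | yellow
  4   | van | classical | pizza | swimming | blue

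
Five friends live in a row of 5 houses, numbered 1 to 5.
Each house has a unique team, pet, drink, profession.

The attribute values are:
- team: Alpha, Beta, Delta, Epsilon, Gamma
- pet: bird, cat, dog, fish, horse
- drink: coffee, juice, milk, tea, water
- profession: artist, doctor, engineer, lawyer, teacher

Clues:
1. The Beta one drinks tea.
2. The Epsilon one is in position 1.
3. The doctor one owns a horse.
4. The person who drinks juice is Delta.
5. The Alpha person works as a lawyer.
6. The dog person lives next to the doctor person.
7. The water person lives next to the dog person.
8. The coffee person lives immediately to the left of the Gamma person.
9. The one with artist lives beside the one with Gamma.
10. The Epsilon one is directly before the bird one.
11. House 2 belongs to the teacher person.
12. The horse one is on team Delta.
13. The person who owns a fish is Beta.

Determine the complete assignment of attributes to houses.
Solution:

House | Team | Pet | Drink | Profession
---------------------------------------
  1   | Epsilon | cat | coffee | artist
  2   | Gamma | bird | water | teacher
  3   | Alpha | dog | milk | lawyer
  4   | Delta | horse | juice | doctor
  5   | Beta | fish | tea | engineer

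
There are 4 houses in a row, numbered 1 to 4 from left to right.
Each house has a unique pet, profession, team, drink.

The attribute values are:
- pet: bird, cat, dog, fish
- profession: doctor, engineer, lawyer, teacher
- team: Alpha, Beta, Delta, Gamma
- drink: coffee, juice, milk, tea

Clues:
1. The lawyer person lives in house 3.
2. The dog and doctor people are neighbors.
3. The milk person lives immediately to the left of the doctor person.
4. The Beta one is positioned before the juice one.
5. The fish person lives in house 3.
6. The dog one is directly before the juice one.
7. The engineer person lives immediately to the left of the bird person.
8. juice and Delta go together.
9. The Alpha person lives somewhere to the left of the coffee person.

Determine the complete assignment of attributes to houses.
Solution:

House | Pet | Profession | Team | Drink
---------------------------------------
  1   | dog | engineer | Beta | milk
  2   | bird | doctor | Delta | juice
  3   | fish | lawyer | Alpha | tea
  4   | cat | teacher | Gamma | coffee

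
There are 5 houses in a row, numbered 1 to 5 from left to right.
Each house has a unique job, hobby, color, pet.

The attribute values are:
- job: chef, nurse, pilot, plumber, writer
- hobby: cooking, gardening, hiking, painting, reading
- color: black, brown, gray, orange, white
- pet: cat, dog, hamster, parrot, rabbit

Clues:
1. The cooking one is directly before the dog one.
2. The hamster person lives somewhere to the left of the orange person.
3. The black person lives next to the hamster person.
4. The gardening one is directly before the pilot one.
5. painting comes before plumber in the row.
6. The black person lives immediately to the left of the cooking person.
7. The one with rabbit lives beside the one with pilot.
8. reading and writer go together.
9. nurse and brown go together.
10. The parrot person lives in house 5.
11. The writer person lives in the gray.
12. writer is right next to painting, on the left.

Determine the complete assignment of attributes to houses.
Solution:

House | Job | Hobby | Color | Pet
---------------------------------
  1   | chef | gardening | black | rabbit
  2   | pilot | cooking | white | hamster
  3   | writer | reading | gray | dog
  4   | nurse | painting | brown | cat
  5   | plumber | hiking | orange | parrot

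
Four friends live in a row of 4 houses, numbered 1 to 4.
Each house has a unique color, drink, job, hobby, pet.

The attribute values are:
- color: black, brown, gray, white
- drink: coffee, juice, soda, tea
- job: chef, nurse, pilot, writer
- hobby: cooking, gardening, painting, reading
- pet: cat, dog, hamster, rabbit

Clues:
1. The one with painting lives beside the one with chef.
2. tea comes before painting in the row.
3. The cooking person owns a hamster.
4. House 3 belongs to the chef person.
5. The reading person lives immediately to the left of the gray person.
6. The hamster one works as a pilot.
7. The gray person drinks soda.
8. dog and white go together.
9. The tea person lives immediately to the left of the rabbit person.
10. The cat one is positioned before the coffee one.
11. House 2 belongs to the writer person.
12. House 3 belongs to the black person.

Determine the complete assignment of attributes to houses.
Solution:

House | Color | Drink | Job | Hobby | Pet
-----------------------------------------
  1   | white | tea | nurse | reading | dog
  2   | gray | soda | writer | painting | rabbit
  3   | black | juice | chef | gardening | cat
  4   | brown | coffee | pilot | cooking | hamster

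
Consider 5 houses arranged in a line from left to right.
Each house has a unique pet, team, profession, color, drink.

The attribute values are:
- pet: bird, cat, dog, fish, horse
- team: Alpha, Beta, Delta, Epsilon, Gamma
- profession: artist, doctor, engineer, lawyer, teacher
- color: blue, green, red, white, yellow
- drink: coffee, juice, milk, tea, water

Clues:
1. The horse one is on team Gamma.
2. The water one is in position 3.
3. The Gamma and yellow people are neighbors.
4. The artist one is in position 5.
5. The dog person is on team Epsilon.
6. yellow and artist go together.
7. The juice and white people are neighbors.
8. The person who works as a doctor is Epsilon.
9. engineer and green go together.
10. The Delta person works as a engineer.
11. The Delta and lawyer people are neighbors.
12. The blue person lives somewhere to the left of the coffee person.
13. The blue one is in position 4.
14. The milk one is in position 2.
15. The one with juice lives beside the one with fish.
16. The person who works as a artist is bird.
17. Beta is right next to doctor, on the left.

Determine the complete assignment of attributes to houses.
Solution:

House | Pet | Team | Profession | Color | Drink
-----------------------------------------------
  1   | cat | Delta | engineer | green | juice
  2   | fish | Beta | lawyer | white | milk
  3   | dog | Epsilon | doctor | red | water
  4   | horse | Gamma | teacher | blue | tea
  5   | bird | Alpha | artist | yellow | coffee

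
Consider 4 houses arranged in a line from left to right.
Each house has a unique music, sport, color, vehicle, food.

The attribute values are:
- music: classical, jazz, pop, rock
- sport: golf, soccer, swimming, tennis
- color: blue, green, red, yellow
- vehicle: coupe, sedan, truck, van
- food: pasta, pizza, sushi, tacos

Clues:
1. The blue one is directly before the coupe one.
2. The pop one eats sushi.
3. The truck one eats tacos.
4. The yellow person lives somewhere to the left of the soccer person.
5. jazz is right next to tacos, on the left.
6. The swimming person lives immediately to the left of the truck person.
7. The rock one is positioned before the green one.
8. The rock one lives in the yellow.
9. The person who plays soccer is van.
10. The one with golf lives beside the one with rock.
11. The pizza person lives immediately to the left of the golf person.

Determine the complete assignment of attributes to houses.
Solution:

House | Music | Sport | Color | Vehicle | Food
----------------------------------------------
  1   | jazz | swimming | red | sedan | pizza
  2   | classical | golf | blue | truck | tacos
  3   | rock | tennis | yellow | coupe | pasta
  4   | pop | soccer | green | van | sushi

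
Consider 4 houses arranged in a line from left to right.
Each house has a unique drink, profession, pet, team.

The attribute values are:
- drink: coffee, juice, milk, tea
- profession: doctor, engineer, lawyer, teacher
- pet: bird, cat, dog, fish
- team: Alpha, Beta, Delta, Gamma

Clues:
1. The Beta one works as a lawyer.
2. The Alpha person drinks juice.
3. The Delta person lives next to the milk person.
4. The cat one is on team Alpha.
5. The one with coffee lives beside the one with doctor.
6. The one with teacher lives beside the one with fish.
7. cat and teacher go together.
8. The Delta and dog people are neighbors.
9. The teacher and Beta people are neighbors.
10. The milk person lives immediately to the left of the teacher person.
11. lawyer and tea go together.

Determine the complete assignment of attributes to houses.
Solution:

House | Drink | Profession | Pet | Team
---------------------------------------
  1   | coffee | engineer | bird | Delta
  2   | milk | doctor | dog | Gamma
  3   | juice | teacher | cat | Alpha
  4   | tea | lawyer | fish | Beta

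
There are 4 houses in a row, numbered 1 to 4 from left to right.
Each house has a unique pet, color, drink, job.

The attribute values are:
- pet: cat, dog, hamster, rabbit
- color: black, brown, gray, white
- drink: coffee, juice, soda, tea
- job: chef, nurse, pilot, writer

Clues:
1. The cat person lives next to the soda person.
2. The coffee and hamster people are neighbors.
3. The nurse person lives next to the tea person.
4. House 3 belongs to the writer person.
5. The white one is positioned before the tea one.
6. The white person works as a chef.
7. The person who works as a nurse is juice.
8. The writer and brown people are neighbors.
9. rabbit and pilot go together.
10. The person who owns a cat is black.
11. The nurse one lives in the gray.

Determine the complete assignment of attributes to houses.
Solution:

House | Pet | Color | Drink | Job
---------------------------------
  1   | dog | white | coffee | chef
  2   | hamster | gray | juice | nurse
  3   | cat | black | tea | writer
  4   | rabbit | brown | soda | pilot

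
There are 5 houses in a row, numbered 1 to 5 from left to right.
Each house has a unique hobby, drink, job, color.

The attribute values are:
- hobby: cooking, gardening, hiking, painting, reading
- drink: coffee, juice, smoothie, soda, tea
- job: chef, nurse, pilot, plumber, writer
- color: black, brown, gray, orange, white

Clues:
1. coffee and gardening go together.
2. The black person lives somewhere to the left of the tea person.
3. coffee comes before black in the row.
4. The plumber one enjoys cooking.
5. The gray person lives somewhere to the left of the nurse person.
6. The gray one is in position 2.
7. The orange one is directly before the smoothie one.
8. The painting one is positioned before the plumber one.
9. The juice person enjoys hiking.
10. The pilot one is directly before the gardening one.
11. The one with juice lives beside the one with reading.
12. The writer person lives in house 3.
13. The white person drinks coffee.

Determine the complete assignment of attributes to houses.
Solution:

House | Hobby | Drink | Job | Color
-----------------------------------
  1   | hiking | juice | chef | orange
  2   | reading | smoothie | pilot | gray
  3   | gardening | coffee | writer | white
  4   | painting | soda | nurse | black
  5   | cooking | tea | plumber | brown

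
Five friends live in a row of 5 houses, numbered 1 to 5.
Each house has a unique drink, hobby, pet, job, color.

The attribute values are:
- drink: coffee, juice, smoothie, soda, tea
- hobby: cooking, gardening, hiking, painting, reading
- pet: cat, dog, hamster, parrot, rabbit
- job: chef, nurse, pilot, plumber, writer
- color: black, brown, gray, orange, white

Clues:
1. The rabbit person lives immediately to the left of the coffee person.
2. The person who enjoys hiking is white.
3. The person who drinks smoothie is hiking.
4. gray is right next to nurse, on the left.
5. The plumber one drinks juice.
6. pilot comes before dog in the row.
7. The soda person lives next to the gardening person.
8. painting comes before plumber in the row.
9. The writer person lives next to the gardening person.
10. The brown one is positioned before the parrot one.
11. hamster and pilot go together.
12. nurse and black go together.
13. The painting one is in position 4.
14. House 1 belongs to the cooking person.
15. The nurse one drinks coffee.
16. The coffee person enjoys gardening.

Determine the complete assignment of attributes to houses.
Solution:

House | Drink | Hobby | Pet | Job | Color
-----------------------------------------
  1   | soda | cooking | rabbit | writer | gray
  2   | coffee | gardening | cat | nurse | black
  3   | smoothie | hiking | hamster | pilot | white
  4   | tea | painting | dog | chef | brown
  5   | juice | reading | parrot | plumber | orange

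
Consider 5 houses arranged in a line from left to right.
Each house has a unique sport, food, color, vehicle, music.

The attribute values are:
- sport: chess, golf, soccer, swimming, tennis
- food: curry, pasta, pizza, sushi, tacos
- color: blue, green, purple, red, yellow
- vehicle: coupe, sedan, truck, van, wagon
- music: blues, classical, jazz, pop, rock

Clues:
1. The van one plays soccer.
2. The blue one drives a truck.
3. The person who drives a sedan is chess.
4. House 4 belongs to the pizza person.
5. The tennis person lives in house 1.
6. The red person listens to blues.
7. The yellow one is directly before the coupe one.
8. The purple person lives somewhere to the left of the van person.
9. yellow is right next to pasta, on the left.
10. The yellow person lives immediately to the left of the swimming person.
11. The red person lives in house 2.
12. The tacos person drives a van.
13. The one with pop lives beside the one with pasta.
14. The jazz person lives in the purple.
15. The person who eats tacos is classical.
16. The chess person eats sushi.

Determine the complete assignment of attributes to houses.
Solution:

House | Sport | Food | Color | Vehicle | Music
----------------------------------------------
  1   | tennis | curry | yellow | wagon | pop
  2   | swimming | pasta | red | coupe | blues
  3   | chess | sushi | purple | sedan | jazz
  4   | golf | pizza | blue | truck | rock
  5   | soccer | tacos | green | van | classical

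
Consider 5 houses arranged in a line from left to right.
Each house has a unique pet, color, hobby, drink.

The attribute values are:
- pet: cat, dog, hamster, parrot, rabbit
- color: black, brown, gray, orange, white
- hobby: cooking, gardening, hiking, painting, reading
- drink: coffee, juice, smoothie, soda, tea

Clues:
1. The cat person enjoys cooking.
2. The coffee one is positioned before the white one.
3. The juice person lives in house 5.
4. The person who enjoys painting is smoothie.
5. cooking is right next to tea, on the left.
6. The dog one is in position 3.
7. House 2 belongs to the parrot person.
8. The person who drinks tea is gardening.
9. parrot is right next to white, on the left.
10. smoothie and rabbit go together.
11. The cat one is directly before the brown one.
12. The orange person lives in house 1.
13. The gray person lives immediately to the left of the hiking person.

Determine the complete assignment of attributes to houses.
Solution:

House | Pet | Color | Hobby | Drink
-----------------------------------
  1   | cat | orange | cooking | coffee
  2   | parrot | brown | gardening | tea
  3   | dog | white | reading | soda
  4   | rabbit | gray | painting | smoothie
  5   | hamster | black | hiking | juice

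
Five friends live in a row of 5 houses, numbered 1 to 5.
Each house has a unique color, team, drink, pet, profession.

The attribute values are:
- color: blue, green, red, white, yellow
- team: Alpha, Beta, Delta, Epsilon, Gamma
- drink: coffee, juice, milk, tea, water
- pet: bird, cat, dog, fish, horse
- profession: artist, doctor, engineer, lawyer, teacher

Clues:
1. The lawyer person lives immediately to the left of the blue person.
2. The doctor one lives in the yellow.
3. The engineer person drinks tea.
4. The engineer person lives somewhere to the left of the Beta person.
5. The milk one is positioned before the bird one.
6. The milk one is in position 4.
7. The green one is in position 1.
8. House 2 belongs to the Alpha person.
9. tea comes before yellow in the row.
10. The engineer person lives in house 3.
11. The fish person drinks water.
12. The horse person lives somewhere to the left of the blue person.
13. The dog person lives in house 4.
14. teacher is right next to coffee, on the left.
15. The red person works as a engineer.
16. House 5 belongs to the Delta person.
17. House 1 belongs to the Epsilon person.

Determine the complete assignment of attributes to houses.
Solution:

House | Color | Team | Drink | Pet | Profession
-----------------------------------------------
  1   | green | Epsilon | juice | horse | lawyer
  2   | blue | Alpha | water | fish | artist
  3   | red | Gamma | tea | cat | engineer
  4   | white | Beta | milk | dog | teacher
  5   | yellow | Delta | coffee | bird | doctor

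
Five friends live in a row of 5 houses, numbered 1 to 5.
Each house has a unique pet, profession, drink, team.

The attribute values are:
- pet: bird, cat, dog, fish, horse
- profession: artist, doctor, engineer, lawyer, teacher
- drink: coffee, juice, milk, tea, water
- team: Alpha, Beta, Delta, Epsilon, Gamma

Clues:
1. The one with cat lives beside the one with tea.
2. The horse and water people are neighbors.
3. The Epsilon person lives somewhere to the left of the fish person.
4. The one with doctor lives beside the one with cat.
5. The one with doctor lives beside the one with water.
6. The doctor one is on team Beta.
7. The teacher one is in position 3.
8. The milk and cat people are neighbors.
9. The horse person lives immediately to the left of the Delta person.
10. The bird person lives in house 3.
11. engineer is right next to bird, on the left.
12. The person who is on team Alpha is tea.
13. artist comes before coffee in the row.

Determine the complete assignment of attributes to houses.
Solution:

House | Pet | Profession | Drink | Team
---------------------------------------
  1   | horse | doctor | milk | Beta
  2   | cat | engineer | water | Delta
  3   | bird | teacher | tea | Alpha
  4   | dog | artist | juice | Epsilon
  5   | fish | lawyer | coffee | Gamma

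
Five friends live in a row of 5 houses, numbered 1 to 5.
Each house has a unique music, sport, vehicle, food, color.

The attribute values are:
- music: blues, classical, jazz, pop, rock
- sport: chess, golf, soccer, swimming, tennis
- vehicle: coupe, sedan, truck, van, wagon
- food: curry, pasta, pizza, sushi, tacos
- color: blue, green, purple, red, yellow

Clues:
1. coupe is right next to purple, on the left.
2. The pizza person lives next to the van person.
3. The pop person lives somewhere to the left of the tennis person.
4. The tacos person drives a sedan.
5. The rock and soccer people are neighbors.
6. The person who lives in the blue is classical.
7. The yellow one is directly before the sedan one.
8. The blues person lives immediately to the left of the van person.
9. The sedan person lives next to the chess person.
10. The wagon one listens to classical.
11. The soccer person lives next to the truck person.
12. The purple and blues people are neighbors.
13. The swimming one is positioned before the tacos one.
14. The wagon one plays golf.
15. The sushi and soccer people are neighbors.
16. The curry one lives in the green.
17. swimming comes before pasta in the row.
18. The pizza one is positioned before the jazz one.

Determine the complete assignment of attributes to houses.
Solution:

House | Music | Sport | Vehicle | Food | Color
----------------------------------------------
  1   | rock | swimming | coupe | sushi | yellow
  2   | pop | soccer | sedan | tacos | purple
  3   | blues | chess | truck | pizza | red
  4   | jazz | tennis | van | curry | green
  5   | classical | golf | wagon | pasta | blue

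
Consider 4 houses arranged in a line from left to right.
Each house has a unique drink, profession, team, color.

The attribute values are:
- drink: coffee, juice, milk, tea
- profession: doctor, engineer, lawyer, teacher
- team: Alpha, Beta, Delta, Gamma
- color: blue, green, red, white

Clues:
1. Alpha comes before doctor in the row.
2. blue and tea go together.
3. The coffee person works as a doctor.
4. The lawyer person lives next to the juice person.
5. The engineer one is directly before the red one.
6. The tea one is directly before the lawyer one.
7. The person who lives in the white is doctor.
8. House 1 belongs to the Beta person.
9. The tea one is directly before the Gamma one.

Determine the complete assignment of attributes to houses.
Solution:

House | Drink | Profession | Team | Color
-----------------------------------------
  1   | tea | engineer | Beta | blue
  2   | milk | lawyer | Gamma | red
  3   | juice | teacher | Alpha | green
  4   | coffee | doctor | Delta | white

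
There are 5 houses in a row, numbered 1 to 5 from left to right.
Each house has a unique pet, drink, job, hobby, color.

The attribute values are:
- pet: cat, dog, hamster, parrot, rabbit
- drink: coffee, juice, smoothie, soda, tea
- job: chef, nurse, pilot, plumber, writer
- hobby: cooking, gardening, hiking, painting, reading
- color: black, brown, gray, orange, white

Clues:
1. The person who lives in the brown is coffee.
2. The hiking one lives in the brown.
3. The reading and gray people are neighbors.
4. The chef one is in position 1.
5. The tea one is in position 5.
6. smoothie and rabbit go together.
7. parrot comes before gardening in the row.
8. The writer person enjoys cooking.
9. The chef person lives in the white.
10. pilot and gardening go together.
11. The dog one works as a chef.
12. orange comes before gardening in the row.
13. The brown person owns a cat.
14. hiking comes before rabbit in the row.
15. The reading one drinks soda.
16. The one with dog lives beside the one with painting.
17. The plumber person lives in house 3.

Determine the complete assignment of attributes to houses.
Solution:

House | Pet | Drink | Job | Hobby | Color
-----------------------------------------
  1   | dog | soda | chef | reading | white
  2   | parrot | juice | nurse | painting | gray
  3   | cat | coffee | plumber | hiking | brown
  4   | rabbit | smoothie | writer | cooking | orange
  5   | hamster | tea | pilot | gardening | black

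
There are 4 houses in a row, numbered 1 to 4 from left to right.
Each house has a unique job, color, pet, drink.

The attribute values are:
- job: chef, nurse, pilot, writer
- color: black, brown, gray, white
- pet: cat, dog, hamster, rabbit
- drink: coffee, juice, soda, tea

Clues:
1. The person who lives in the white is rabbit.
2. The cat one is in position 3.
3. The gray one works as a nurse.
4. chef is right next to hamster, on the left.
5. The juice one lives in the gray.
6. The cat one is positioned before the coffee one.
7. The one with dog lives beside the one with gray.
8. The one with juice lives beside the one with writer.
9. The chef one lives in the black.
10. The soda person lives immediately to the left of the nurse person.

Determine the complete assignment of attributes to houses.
Solution:

House | Job | Color | Pet | Drink
---------------------------------
  1   | chef | black | dog | soda
  2   | nurse | gray | hamster | juice
  3   | writer | brown | cat | tea
  4   | pilot | white | rabbit | coffee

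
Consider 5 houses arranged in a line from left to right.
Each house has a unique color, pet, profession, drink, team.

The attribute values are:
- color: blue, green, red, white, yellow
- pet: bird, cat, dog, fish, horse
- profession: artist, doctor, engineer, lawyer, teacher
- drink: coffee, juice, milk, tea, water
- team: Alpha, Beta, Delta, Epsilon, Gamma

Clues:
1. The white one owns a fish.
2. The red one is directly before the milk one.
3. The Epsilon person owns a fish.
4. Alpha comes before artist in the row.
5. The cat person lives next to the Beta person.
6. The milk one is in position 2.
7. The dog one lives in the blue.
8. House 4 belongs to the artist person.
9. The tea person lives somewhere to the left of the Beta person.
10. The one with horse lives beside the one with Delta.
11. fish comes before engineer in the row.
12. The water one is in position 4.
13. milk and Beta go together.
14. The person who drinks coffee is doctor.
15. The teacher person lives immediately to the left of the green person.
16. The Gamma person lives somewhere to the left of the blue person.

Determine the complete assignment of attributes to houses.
Solution:

House | Color | Pet | Profession | Drink | Team
-----------------------------------------------
  1   | red | cat | teacher | tea | Alpha
  2   | green | bird | lawyer | milk | Beta
  3   | white | fish | doctor | coffee | Epsilon
  4   | yellow | horse | artist | water | Gamma
  5   | blue | dog | engineer | juice | Delta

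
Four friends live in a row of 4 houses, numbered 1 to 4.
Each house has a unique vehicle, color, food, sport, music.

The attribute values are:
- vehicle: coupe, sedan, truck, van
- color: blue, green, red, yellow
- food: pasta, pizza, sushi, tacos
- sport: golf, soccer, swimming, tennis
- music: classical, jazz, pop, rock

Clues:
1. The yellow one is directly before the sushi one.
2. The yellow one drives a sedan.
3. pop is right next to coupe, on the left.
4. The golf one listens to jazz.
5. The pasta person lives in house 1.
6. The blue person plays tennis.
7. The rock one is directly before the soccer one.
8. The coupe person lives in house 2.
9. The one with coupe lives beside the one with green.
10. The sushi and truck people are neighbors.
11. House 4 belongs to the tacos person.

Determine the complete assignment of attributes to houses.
Solution:

House | Vehicle | Color | Food | Sport | Music
----------------------------------------------
  1   | sedan | yellow | pasta | swimming | pop
  2   | coupe | blue | sushi | tennis | rock
  3   | truck | green | pizza | soccer | classical
  4   | van | red | tacos | golf | jazz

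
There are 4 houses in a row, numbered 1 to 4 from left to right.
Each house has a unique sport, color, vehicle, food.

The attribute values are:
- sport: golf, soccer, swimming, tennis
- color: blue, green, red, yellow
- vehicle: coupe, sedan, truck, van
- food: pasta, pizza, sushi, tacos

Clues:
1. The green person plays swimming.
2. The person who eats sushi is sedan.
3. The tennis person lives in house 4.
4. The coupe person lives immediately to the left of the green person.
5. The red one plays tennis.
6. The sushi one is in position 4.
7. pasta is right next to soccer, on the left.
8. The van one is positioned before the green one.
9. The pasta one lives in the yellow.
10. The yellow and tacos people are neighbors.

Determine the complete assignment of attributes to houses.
Solution:

House | Sport | Color | Vehicle | Food
--------------------------------------
  1   | golf | yellow | van | pasta
  2   | soccer | blue | coupe | tacos
  3   | swimming | green | truck | pizza
  4   | tennis | red | sedan | sushi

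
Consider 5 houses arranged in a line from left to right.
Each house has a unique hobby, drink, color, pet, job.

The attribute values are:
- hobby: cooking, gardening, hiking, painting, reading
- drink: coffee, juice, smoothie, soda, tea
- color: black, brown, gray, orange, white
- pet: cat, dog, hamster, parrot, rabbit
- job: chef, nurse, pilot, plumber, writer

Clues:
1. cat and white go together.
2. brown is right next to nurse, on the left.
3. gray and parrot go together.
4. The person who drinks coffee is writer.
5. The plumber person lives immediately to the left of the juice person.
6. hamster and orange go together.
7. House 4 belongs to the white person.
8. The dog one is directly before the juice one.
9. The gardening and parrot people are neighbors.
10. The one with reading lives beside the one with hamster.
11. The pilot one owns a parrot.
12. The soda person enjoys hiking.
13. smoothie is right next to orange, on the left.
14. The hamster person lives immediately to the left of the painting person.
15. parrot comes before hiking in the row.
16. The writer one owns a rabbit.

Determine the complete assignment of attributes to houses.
Solution:

House | Hobby | Drink | Color | Pet | Job
-----------------------------------------
  1   | reading | smoothie | brown | dog | plumber
  2   | gardening | juice | orange | hamster | nurse
  3   | painting | tea | gray | parrot | pilot
  4   | hiking | soda | white | cat | chef
  5   | cooking | coffee | black | rabbit | writer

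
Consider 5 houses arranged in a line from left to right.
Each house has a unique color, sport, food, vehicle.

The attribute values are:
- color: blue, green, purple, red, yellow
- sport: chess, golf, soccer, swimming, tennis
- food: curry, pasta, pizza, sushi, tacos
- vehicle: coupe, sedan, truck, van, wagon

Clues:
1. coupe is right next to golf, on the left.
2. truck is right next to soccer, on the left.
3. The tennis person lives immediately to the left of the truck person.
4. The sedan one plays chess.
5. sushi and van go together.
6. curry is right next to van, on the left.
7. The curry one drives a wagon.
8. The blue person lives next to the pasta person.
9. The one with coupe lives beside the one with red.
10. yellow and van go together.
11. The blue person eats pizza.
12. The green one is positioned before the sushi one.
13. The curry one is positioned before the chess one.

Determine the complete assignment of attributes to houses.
Solution:

House | Color | Sport | Food | Vehicle
--------------------------------------
  1   | blue | tennis | pizza | coupe
  2   | red | golf | pasta | truck
  3   | green | soccer | curry | wagon
  4   | yellow | swimming | sushi | van
  5   | purple | chess | tacos | sedan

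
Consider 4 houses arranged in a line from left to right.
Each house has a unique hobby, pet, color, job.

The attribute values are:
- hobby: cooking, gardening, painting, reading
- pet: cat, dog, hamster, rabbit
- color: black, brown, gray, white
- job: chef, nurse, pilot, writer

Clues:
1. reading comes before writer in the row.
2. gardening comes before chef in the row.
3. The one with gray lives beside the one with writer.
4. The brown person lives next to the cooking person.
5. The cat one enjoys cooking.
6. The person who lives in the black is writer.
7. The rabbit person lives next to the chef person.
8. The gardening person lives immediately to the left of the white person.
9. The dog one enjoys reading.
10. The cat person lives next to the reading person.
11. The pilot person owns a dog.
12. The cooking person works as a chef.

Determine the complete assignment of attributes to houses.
Solution:

House | Hobby | Pet | Color | Job
---------------------------------
  1   | gardening | rabbit | brown | nurse
  2   | cooking | cat | white | chef
  3   | reading | dog | gray | pilot
  4   | painting | hamster | black | writer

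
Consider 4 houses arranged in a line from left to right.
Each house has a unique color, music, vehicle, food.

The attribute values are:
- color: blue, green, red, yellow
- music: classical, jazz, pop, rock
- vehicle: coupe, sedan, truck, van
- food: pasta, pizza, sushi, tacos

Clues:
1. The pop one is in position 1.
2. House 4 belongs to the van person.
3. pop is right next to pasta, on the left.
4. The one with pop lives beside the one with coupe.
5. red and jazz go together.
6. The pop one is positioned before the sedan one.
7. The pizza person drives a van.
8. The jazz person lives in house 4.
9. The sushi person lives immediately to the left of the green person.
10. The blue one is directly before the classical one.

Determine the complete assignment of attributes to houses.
Solution:

House | Color | Music | Vehicle | Food
--------------------------------------
  1   | blue | pop | truck | sushi
  2   | green | classical | coupe | pasta
  3   | yellow | rock | sedan | tacos
  4   | red | jazz | van | pizza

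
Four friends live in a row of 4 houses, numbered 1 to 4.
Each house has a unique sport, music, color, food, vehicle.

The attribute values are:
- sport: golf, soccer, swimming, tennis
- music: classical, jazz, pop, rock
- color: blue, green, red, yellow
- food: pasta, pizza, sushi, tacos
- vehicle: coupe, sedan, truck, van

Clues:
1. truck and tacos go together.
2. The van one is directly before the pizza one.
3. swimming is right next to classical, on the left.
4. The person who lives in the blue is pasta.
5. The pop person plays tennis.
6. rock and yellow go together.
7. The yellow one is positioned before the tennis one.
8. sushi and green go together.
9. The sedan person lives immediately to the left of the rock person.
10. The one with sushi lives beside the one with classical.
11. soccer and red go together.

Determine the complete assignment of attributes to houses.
Solution:

House | Sport | Music | Color | Food | Vehicle
----------------------------------------------
  1   | swimming | jazz | green | sushi | van
  2   | soccer | classical | red | pizza | sedan
  3   | golf | rock | yellow | tacos | truck
  4   | tennis | pop | blue | pasta | coupe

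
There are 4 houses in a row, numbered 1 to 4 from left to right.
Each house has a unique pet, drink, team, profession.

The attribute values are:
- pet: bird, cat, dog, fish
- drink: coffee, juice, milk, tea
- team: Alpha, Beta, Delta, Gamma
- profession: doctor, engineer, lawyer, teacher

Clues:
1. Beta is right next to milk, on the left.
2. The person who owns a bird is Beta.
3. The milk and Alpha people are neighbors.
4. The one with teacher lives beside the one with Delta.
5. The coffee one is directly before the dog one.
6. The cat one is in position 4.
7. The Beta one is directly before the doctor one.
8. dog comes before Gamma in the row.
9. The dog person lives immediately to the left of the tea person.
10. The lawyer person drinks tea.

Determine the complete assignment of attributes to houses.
Solution:

House | Pet | Drink | Team | Profession
---------------------------------------
  1   | bird | coffee | Beta | teacher
  2   | dog | milk | Delta | doctor
  3   | fish | tea | Alpha | lawyer
  4   | cat | juice | Gamma | engineer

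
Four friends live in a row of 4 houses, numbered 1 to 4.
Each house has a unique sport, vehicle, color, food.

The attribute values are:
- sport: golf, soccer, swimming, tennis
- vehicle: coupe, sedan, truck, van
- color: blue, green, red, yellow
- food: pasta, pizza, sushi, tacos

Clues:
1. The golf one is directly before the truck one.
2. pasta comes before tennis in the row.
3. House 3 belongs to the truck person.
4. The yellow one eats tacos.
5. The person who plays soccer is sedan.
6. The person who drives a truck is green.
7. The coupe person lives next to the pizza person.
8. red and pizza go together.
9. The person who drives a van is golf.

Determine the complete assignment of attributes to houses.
Solution:

House | Sport | Vehicle | Color | Food
--------------------------------------
  1   | swimming | coupe | blue | pasta
  2   | golf | van | red | pizza
  3   | tennis | truck | green | sushi
  4   | soccer | sedan | yellow | tacos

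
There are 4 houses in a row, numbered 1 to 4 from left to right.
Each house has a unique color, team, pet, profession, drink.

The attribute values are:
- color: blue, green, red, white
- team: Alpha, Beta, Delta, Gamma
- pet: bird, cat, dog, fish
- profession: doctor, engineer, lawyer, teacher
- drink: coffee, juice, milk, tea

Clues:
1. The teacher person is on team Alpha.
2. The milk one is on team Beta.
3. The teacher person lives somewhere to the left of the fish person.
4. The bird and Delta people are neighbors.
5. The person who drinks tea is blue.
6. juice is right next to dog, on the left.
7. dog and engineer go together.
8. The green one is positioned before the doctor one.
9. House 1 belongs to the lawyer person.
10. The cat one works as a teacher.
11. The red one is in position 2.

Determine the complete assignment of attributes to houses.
Solution:

House | Color | Team | Pet | Profession | Drink
-----------------------------------------------
  1   | green | Gamma | bird | lawyer | juice
  2   | red | Delta | dog | engineer | coffee
  3   | blue | Alpha | cat | teacher | tea
  4   | white | Beta | fish | doctor | milk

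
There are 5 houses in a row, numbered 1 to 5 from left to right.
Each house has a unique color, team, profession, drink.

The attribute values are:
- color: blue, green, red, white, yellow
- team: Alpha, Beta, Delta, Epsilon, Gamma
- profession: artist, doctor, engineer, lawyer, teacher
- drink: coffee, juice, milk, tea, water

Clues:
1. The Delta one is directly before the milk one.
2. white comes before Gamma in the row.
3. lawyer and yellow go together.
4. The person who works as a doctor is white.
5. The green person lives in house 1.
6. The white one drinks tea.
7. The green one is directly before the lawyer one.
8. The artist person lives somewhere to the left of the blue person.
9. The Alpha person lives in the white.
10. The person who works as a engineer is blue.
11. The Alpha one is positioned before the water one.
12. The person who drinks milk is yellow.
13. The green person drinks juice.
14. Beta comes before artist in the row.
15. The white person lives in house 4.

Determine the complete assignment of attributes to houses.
Solution:

House | Color | Team | Profession | Drink
-----------------------------------------
  1   | green | Delta | teacher | juice
  2   | yellow | Beta | lawyer | milk
  3   | red | Epsilon | artist | coffee
  4   | white | Alpha | doctor | tea
  5   | blue | Gamma | engineer | water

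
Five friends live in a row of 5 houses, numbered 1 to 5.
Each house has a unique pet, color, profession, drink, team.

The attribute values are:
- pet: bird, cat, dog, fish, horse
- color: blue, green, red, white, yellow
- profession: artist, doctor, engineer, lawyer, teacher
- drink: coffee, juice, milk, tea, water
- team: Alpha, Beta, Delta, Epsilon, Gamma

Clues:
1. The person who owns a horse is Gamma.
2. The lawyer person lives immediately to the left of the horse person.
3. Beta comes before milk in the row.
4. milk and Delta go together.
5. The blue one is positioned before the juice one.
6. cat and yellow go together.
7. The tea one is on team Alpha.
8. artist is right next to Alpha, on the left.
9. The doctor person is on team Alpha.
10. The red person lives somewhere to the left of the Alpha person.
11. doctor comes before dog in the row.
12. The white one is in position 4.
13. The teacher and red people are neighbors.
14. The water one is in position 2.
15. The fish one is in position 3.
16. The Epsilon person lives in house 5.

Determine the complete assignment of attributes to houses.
Solution:

House | Pet | Color | Profession | Drink | Team
-----------------------------------------------
  1   | cat | yellow | lawyer | coffee | Beta
  2   | horse | blue | teacher | water | Gamma
  3   | fish | red | artist | milk | Delta
  4   | bird | white | doctor | tea | Alpha
  5   | dog | green | engineer | juice | Epsilon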